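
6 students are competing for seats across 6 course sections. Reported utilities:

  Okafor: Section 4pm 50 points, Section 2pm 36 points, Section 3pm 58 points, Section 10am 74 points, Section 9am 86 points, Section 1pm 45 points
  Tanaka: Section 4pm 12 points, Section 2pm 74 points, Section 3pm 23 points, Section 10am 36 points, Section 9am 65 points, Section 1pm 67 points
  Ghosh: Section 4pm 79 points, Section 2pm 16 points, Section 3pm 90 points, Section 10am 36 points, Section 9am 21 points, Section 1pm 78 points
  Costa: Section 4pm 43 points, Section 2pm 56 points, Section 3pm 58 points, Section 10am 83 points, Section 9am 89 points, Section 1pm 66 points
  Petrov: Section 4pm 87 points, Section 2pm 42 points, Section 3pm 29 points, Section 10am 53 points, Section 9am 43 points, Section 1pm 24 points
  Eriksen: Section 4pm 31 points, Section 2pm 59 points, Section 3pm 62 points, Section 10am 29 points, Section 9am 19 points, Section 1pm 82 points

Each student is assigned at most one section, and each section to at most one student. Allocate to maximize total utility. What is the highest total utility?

Maximum total: 502 points

Optimal: Okafor→Section 9am (86 points), Tanaka→Section 2pm (74 points), Ghosh→Section 3pm (90 points), Costa→Section 10am (83 points), Petrov→Section 4pm (87 points), Eriksen→Section 1pm (82 points) — total 86+74+90+83+87+82 = 502 points.
Max-entry greedy (repeatedly take the single best remaining cell) gives 496 points, worse by 6.
Next-best assignment: Okafor→Section 10am, Tanaka→Section 2pm, Ghosh→Section 3pm, Costa→Section 9am, Petrov→Section 4pm, Eriksen→Section 1pm = 496 points.
Swapping Eriksen↔Petrov (Eriksen→Section 4pm 31 points, Petrov→Section 1pm 24 points) loses 114.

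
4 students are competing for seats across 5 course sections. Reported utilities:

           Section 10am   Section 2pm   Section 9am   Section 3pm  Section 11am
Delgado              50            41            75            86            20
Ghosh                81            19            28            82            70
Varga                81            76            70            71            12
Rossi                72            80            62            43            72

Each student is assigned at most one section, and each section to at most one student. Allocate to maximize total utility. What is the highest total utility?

Max total: 318 points

Treat this as an assignment problem: match each student to one section.
Optimal: Delgado→Section 9am (75 points), Ghosh→Section 3pm (82 points), Varga→Section 10am (81 points), Rossi→Section 2pm (80 points) — total 75+82+81+80 = 318 points.
Next-best assignment: Delgado→Section 3pm, Ghosh→Section 10am, Varga→Section 9am, Rossi→Section 2pm = 317 points.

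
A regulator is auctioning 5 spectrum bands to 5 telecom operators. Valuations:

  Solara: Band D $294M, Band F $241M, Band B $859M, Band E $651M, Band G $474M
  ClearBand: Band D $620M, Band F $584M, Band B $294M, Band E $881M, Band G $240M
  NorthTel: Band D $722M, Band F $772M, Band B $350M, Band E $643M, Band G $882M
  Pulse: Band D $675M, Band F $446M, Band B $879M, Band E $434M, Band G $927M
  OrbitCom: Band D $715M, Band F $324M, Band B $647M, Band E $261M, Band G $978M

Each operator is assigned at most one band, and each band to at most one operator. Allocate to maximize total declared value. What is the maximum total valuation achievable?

Maximum total: $4165M

Optimal: Solara→Band B ($859M), ClearBand→Band E ($881M), NorthTel→Band F ($772M), Pulse→Band D ($675M), OrbitCom→Band G ($978M) — total 859+881+772+675+978 = $4165M.
Row-greedy (each operator in turn takes its best remaining band) gives $3621M, worse by 544.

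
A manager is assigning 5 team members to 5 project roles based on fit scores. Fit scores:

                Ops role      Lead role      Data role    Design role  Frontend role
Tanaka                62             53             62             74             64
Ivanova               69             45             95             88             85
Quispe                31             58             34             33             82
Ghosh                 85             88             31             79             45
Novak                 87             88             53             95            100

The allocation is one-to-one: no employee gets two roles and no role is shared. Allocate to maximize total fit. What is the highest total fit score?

This is the linear assignment problem.
Optimal: Tanaka→Design role (74 pts), Ivanova→Data role (95 pts), Quispe→Frontend role (82 pts), Ghosh→Lead role (88 pts), Novak→Ops role (87 pts) — total 74+95+82+88+87 = 426 pts.
Max-entry greedy (repeatedly take the single best remaining cell) gives 388 pts, worse by 38.
Swapping Ivanova↔Novak (Ivanova→Ops role 69 pts, Novak→Data role 53 pts) loses 60.
Every other assignment is strictly worse.

Maximum total: 426 pts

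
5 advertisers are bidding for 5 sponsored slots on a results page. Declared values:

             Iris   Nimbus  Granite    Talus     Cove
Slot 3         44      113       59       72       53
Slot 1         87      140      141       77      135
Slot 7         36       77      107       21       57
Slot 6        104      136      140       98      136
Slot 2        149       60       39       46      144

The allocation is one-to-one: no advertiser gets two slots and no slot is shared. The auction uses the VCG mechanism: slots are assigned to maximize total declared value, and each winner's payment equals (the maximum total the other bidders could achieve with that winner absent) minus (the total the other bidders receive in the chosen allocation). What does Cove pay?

Efficient allocation: Iris→Slot 2 ($149), Nimbus→Slot 1 ($140), Granite→Slot 7 ($107), Talus→Slot 3 ($72), Cove→Slot 6 ($136); total welfare W = $604.
Cove receives Slot 6 at value $136, so the others get W − 136 = $468.
Without Cove: best allocation of the remaining 4 bidders over all 5 slots is Iris→Slot 2 ($149), Nimbus→Slot 3 ($113), Granite→Slot 1 ($141), Talus→Slot 6 ($98), total $501.
VCG payment = (others' best without Cove) − (others' welfare with Cove) = 501 − 468 = $33.

Cove pays $33.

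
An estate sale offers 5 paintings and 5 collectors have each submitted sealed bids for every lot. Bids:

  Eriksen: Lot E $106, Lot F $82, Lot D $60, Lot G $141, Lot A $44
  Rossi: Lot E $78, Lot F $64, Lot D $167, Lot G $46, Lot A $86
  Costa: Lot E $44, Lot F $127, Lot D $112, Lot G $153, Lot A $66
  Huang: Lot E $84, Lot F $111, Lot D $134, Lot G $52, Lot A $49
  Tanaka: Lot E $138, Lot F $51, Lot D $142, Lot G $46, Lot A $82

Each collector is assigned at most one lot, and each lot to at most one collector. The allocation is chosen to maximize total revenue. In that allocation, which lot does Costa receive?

This is the linear assignment problem.
Optimal: Eriksen→Lot G ($141), Rossi→Lot A ($86), Costa→Lot F ($127), Huang→Lot D ($134), Tanaka→Lot E ($138) — total 141+86+127+134+138 = $626.
Column-greedy (each lot in turn goes to its best remaining collector) gives $622, worse by 4.
Next-best assignment: Eriksen→Lot G, Rossi→Lot D, Costa→Lot A, Huang→Lot F, Tanaka→Lot E = $623.
Swapping Tanaka↔Eriksen (Tanaka→Lot G $46, Eriksen→Lot E $106) loses 127.
Costa's own top lot is Lot G ($153), but forcing Costa→Lot G and reassigning the rest optimally gives only $619 — worse by 7.

Costa receives Lot F.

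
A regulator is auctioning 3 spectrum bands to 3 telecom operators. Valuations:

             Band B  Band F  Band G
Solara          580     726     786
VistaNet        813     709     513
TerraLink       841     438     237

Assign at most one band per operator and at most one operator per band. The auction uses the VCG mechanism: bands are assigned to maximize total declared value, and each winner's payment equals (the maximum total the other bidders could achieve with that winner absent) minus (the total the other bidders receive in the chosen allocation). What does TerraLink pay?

TerraLink pays $104M.

Efficient allocation: Solara→Band G ($786M), VistaNet→Band F ($709M), TerraLink→Band B ($841M); total welfare W = $2336M.
TerraLink receives Band B at value $841M, so the others get W − 841 = $1495M.
Without TerraLink: best allocation of the remaining 2 bidders over all 3 bands is Solara→Band G ($786M), VistaNet→Band B ($813M), total $1599M.
VCG payment = (others' best without TerraLink) − (others' welfare with TerraLink) = 1599 − 1495 = $104M.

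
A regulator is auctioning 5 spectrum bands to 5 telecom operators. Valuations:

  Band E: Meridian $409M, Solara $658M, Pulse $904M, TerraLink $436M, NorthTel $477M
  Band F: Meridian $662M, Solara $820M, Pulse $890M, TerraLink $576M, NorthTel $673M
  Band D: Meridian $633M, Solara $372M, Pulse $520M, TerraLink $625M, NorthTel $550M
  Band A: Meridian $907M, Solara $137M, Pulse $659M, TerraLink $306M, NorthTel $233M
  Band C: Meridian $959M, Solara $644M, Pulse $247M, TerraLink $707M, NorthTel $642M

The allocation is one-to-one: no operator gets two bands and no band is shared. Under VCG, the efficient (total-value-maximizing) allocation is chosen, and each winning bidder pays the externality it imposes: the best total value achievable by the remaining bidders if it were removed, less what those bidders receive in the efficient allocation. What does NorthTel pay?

Efficient allocation: Meridian→Band A ($907M), Solara→Band F ($820M), Pulse→Band E ($904M), TerraLink→Band D ($625M), NorthTel→Band C ($642M); total welfare W = $3898M.
NorthTel receives Band C at value $642M, so the others get W − 642 = $3256M.
Without NorthTel: best allocation of the remaining 4 bidders over all 5 bands is Meridian→Band A ($907M), Solara→Band F ($820M), Pulse→Band E ($904M), TerraLink→Band C ($707M), total $3338M.
VCG payment = (others' best without NorthTel) − (others' welfare with NorthTel) = 3338 − 3256 = $82M.

NorthTel pays $82M.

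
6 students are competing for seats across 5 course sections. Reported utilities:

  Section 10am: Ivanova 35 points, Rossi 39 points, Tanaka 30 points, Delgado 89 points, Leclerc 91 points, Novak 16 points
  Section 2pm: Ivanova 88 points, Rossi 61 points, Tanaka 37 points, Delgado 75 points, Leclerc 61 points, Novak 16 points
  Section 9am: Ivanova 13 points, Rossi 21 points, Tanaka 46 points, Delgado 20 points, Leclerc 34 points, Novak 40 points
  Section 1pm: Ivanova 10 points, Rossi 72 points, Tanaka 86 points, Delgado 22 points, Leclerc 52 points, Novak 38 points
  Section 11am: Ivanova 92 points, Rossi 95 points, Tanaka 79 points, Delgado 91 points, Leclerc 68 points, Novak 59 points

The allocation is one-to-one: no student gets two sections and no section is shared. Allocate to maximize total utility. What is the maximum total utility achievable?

Max total: 400 points

Optimal: Leclerc→Section 10am (91 points), Ivanova→Section 2pm (88 points), Novak→Section 9am (40 points), Tanaka→Section 1pm (86 points), Rossi→Section 11am (95 points) — total 91+88+40+86+95 = 400 points.
Column-greedy (each section in turn goes to its best remaining student) gives 388 points, worse by 12.
Next-best assignment: Delgado→Section 10am, Ivanova→Section 2pm, Novak→Section 9am, Tanaka→Section 1pm, Rossi→Section 11am = 398 points.
Swapping Rossi↔Tanaka (Rossi→Section 1pm 72 points, Tanaka→Section 11am 79 points) loses 30.
No other one-to-one assignment exceeds 400 points.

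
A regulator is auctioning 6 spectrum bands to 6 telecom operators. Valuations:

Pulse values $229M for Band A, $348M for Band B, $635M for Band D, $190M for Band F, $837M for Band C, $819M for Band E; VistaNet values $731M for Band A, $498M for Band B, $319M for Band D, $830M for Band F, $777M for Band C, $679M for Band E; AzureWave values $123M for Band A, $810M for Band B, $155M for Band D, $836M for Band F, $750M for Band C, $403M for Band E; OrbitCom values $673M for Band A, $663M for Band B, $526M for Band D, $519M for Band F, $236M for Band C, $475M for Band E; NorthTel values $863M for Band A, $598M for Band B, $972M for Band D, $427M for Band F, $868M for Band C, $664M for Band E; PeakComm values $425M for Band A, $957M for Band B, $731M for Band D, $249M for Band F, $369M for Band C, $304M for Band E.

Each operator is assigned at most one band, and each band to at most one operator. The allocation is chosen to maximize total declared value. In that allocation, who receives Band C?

Optimal: Pulse→Band E ($819M), VistaNet→Band C ($777M), AzureWave→Band F ($836M), OrbitCom→Band A ($673M), NorthTel→Band D ($972M), PeakComm→Band B ($957M) — total 819+777+836+673+972+957 = $5034M.
Row-greedy (each operator in turn takes its best remaining band) gives $4426M, worse by 608.
VistaNet's own top band is Band F ($830M), but forcing VistaNet→Band F and reassigning the rest optimally gives only $5001M — worse by 33.

VistaNet receives Band C.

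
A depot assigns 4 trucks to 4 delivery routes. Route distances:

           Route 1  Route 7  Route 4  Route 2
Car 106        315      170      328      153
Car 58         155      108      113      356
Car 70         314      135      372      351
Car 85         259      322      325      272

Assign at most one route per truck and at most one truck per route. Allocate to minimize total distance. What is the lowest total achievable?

Minimum total: 660 km

Optimal: Car 106→Route 2 (153 km), Car 58→Route 4 (113 km), Car 70→Route 7 (135 km), Car 85→Route 1 (259 km) — total 153+113+135+259 = 660 km.
Swapping Car 106↔Car 58 (Car 106→Route 4 328 km, Car 58→Route 2 356 km) adds 418.
No other one-to-one assignment undercuts 660 km.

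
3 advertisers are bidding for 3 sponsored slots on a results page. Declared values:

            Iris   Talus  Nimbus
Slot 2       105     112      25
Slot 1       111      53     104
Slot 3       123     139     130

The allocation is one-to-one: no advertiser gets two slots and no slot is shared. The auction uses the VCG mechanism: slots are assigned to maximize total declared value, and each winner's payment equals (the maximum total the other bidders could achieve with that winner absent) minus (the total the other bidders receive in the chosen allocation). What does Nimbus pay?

Efficient allocation: Iris→Slot 1 ($111), Talus→Slot 2 ($112), Nimbus→Slot 3 ($130); total welfare W = $353.
Nimbus receives Slot 3 at value $130, so the others get W − 130 = $223.
Without Nimbus: best allocation of the remaining 2 bidders over all 3 slots is Iris→Slot 1 ($111), Talus→Slot 3 ($139), total $250.
VCG payment = (others' best without Nimbus) − (others' welfare with Nimbus) = 250 − 223 = $27.

Nimbus pays $27.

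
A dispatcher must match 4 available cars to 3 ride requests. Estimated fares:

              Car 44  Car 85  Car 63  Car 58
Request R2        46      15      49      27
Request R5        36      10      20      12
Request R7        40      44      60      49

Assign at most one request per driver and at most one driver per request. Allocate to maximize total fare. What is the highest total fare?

Optimal: Car 63→Request R2 ($49), Car 44→Request R5 ($36), Car 58→Request R7 ($49) — total 49+36+49 = $134.
Next-best assignment: Car 63→Request R2, Car 44→Request R5, Car 85→Request R7 = $129.
Swapping Car 63↔Car 58 (Car 63→Request R7 $60, Car 58→Request R2 $27) loses 11.
Every other assignment is strictly worse.

Max total: $134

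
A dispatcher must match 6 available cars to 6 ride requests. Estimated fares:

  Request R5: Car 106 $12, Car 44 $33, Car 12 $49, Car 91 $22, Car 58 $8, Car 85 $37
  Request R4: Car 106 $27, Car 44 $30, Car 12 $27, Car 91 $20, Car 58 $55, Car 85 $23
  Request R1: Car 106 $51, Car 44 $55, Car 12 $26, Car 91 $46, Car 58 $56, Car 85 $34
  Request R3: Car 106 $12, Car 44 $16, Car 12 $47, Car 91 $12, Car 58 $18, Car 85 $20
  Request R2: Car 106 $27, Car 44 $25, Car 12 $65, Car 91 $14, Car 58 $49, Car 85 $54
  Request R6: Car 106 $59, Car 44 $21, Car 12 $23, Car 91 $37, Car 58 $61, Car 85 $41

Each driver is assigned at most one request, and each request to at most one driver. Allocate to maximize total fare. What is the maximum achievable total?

Optimal: Car 106→Request R6 ($59), Car 44→Request R5 ($33), Car 12→Request R3 ($47), Car 91→Request R1 ($46), Car 58→Request R4 ($55), Car 85→Request R2 ($54) — total 59+33+47+46+55+54 = $294.
Max-entry greedy (repeatedly take the single best remaining cell) gives $257, worse by 37.
Next-best assignment: Car 106→Request R6, Car 44→Request R1, Car 12→Request R3, Car 91→Request R5, Car 58→Request R4, Car 85→Request R2 = $292.
Swapping Car 44↔Car 12 (Car 44→Request R3 $16, Car 12→Request R5 $49) loses 15.
Every other assignment is strictly worse.

Maximum total: $294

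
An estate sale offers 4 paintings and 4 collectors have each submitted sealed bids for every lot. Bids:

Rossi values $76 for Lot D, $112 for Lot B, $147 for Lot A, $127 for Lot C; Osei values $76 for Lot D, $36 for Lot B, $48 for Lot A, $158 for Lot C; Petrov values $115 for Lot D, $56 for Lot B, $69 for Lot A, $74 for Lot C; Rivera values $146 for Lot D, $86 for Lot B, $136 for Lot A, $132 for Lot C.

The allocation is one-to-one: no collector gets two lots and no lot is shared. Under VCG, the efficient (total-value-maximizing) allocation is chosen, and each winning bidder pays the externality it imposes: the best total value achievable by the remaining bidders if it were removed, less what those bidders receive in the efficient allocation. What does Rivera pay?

Efficient allocation: Rossi→Lot B ($112), Osei→Lot C ($158), Petrov→Lot D ($115), Rivera→Lot A ($136); total welfare W = $521.
Rivera receives Lot A at value $136, so the others get W − 136 = $385.
Without Rivera: best allocation of the remaining 3 bidders over all 4 lots is Rossi→Lot A ($147), Osei→Lot C ($158), Petrov→Lot D ($115), total $420.
VCG payment = (others' best without Rivera) − (others' welfare with Rivera) = 420 − 385 = $35.

Rivera pays $35.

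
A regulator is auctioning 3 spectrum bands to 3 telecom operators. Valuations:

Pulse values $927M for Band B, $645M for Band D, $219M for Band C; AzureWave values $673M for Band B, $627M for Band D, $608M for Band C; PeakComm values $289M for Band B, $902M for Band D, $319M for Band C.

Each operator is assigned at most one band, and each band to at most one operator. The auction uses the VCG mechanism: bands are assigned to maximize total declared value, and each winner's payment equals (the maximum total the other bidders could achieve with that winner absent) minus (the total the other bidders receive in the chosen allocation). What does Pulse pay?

Pulse pays $65M.

Efficient allocation: Pulse→Band B ($927M), AzureWave→Band C ($608M), PeakComm→Band D ($902M); total welfare W = $2437M.
Pulse receives Band B at value $927M, so the others get W − 927 = $1510M.
Without Pulse: best allocation of the remaining 2 bidders over all 3 bands is AzureWave→Band B ($673M), PeakComm→Band D ($902M), total $1575M.
VCG payment = (others' best without Pulse) − (others' welfare with Pulse) = 1575 − 1510 = $65M.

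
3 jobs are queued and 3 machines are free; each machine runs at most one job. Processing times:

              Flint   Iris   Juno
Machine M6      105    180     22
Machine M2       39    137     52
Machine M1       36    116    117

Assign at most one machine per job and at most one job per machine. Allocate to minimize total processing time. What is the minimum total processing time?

Min total: 177 min

Optimal: Flint→Machine M2 (39 min), Iris→Machine M1 (116 min), Juno→Machine M6 (22 min) — total 39+116+22 = 177 min.
Min-entry greedy (repeatedly take the single cheapest remaining cell) gives 195 min, worse by 18.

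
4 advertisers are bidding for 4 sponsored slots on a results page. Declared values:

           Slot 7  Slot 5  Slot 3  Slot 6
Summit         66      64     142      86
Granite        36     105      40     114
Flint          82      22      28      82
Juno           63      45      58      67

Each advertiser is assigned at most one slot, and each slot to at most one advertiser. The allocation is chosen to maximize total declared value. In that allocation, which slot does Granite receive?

Granite receives Slot 5.

Optimal: Summit→Slot 3 ($142), Granite→Slot 5 ($105), Flint→Slot 7 ($82), Juno→Slot 6 ($67) — total 142+105+82+67 = $396.
Row-greedy (each advertiser in turn takes its best remaining slot) gives $383, worse by 13.
Next-best assignment: Summit→Slot 3, Granite→Slot 5, Flint→Slot 6, Juno→Slot 7 = $392.
Swapping Juno↔Flint (Juno→Slot 7 $63, Flint→Slot 6 $82) loses 4.
Every other assignment is strictly worse.
Granite's own top slot is Slot 6 ($114), but forcing Granite→Slot 6 and reassigning the rest optimally gives only $383 — worse by 13.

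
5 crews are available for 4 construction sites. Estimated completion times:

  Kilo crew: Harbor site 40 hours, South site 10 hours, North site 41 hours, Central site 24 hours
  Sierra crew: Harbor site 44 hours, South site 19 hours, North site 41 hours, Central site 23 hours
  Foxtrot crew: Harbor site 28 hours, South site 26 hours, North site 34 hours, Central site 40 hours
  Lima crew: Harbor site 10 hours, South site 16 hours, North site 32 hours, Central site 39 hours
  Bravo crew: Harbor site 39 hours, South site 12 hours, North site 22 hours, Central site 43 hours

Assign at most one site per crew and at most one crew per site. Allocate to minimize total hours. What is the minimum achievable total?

Optimal: Lima crew→Harbor site (10 hours), Kilo crew→South site (10 hours), Bravo crew→North site (22 hours), Sierra crew→Central site (23 hours) — total 10+10+22+23 = 65 hours.
Row-greedy (each crew in turn takes its cheapest remaining site) gives 93 hours, worse by 28.
Next-best assignment: Lima crew→Harbor site, Sierra crew→South site, Bravo crew→North site, Kilo crew→Central site = 75 hours.
Swapping Kilo crew↔Sierra crew (Kilo crew→Central site 24 hours, Sierra crew→South site 19 hours) adds 10.
Every other assignment is strictly worse.

Min total: 65 hours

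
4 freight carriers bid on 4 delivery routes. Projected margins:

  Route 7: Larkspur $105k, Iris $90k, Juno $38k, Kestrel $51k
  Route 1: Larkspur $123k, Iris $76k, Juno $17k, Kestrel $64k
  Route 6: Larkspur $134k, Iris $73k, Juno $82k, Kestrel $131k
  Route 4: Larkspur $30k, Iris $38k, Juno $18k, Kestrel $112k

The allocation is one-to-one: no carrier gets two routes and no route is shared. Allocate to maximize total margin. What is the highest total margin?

Maximum total: $407k

This is the linear assignment problem.
Optimal: Larkspur→Route 1 ($123k), Iris→Route 7 ($90k), Juno→Route 6 ($82k), Kestrel→Route 4 ($112k) — total 123+90+82+112 = $407k.
Row-greedy (each carrier in turn takes its best remaining route) gives $306k, worse by 101.
Checked against all permutations: $407k is optimal.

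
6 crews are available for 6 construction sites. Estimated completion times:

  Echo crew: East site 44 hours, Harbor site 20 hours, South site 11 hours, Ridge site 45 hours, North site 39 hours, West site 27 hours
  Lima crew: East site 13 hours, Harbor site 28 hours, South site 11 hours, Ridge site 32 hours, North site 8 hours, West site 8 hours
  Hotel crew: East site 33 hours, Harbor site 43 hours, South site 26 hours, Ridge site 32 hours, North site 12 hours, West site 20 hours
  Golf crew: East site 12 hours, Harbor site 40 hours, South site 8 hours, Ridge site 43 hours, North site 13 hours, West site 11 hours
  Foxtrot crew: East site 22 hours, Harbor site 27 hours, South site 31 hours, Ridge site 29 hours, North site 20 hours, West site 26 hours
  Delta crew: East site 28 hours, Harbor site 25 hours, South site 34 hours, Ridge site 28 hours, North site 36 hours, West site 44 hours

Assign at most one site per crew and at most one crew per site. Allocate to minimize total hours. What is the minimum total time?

Min total: 97 hours

Optimal: Echo crew→South site (11 hours), Lima crew→West site (8 hours), Hotel crew→North site (12 hours), Golf crew→East site (12 hours), Foxtrot crew→Ridge site (29 hours), Delta crew→Harbor site (25 hours) — total 11+8+12+12+29+25 = 97 hours.
Min-entry greedy (repeatedly take the single cheapest remaining cell) gives 106 hours, worse by 9.
Next-best assignment: Echo crew→Harbor site, Lima crew→West site, Hotel crew→North site, Golf crew→South site, Foxtrot crew→East site, Delta crew→Ridge site = 98 hours.
Every other assignment is strictly worse.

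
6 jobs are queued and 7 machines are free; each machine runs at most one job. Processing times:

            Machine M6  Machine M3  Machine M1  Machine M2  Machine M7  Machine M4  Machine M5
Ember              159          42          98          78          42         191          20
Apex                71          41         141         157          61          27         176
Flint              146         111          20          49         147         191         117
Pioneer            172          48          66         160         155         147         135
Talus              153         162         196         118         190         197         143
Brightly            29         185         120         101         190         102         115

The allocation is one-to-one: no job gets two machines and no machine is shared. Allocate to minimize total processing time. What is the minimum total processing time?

Min total: 262 min

Optimal: Ember→Machine M5 (20 min), Apex→Machine M4 (27 min), Flint→Machine M1 (20 min), Pioneer→Machine M3 (48 min), Talus→Machine M2 (118 min), Brightly→Machine M6 (29 min) — total 20+27+20+48+118+29 = 262 min.
Column-greedy (each machine in turn goes to its cheapest remaining job) gives 520 min, worse by 258.
Next-best assignment: Ember→Machine M7, Apex→Machine M4, Flint→Machine M1, Pioneer→Machine M3, Talus→Machine M2, Brightly→Machine M6 = 284 min.
Swapping Talus↔Flint (Talus→Machine M1 196 min, Flint→Machine M2 49 min) adds 107.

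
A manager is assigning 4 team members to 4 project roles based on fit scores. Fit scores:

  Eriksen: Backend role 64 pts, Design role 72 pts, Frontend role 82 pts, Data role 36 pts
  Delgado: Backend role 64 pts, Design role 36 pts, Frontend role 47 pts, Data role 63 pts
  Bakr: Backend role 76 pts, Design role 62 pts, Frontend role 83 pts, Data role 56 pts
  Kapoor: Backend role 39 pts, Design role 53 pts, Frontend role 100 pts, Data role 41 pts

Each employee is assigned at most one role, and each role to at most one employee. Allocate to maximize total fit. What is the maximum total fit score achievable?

Optimal: Eriksen→Design role (72 pts), Delgado→Data role (63 pts), Bakr→Backend role (76 pts), Kapoor→Frontend role (100 pts) — total 72+63+76+100 = 311 pts.
Row-greedy (each employee in turn takes its best remaining role) gives 249 pts, worse by 62.
Swapping Eriksen↔Delgado (Eriksen→Data role 36 pts, Delgado→Design role 36 pts) loses 63.

Maximum total: 311 pts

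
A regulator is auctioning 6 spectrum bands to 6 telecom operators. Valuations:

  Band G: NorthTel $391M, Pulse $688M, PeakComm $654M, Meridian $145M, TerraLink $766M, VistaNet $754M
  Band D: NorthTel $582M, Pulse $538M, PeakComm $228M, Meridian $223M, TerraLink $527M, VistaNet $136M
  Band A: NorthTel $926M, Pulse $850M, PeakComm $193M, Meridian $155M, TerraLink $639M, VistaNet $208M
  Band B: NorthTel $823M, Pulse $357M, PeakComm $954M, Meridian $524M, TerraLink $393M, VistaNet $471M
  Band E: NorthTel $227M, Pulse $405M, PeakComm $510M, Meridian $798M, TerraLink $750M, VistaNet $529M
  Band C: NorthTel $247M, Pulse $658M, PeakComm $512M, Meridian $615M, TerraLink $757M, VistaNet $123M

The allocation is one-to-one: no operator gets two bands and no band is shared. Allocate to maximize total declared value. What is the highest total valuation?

This is the linear assignment problem.
Optimal: NorthTel→Band A ($926M), Pulse→Band D ($538M), PeakComm→Band B ($954M), Meridian→Band E ($798M), TerraLink→Band C ($757M), VistaNet→Band G ($754M) — total 926+538+954+798+757+754 = $4727M.
Next-best assignment: NorthTel→Band D, Pulse→Band A, PeakComm→Band B, Meridian→Band E, TerraLink→Band C, VistaNet→Band G = $4695M.
Swapping Pulse↔Meridian (Pulse→Band E $405M, Meridian→Band D $223M) loses 708.
No other one-to-one assignment exceeds $4727M.

Maximum total: $4727M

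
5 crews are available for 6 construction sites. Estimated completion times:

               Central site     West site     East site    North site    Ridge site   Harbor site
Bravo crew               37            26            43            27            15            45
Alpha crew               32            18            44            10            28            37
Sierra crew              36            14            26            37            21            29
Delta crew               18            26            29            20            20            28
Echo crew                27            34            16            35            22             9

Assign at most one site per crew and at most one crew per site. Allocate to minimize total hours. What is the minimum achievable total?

Min total: 66 hours

Optimal: Bravo crew→Ridge site (15 hours), Alpha crew→North site (10 hours), Sierra crew→West site (14 hours), Delta crew→Central site (18 hours), Echo crew→Harbor site (9 hours) — total 15+10+14+18+9 = 66 hours.
Column-greedy (each site in turn goes to its cheapest remaining crew) gives 73 hours, worse by 7.
Next-best assignment: Bravo crew→Ridge site, Alpha crew→North site, Sierra crew→West site, Delta crew→Central site, Echo crew→East site = 73 hours.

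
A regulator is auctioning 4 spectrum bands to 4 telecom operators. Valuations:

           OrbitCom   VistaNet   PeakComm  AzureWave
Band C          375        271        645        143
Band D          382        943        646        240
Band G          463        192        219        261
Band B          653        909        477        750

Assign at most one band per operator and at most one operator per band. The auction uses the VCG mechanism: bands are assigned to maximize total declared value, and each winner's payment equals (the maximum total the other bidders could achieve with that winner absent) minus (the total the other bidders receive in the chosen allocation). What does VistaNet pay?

VistaNet pays $1M.

Efficient allocation: OrbitCom→Band G ($463M), VistaNet→Band D ($943M), PeakComm→Band C ($645M), AzureWave→Band B ($750M); total welfare W = $2801M.
VistaNet receives Band D at value $943M, so the others get W − 943 = $1858M.
Without VistaNet: best allocation of the remaining 3 bidders over all 4 bands is OrbitCom→Band G ($463M), PeakComm→Band D ($646M), AzureWave→Band B ($750M), total $1859M.
VCG payment = (others' best without VistaNet) − (others' welfare with VistaNet) = 1859 − 1858 = $1M.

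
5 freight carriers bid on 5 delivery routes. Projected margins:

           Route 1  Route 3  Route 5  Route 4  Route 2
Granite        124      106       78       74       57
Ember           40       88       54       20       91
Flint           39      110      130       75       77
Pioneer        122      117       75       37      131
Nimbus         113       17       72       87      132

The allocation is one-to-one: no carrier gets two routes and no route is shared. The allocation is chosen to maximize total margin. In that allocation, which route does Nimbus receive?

Nimbus receives Route 4.

This is the linear assignment problem.
Optimal: Granite→Route 1 ($124k), Ember→Route 3 ($88k), Flint→Route 5 ($130k), Pioneer→Route 2 ($131k), Nimbus→Route 4 ($87k) — total 124+88+130+131+87 = $560k.
Swapping Pioneer↔Nimbus (Pioneer→Route 4 $37k, Nimbus→Route 2 $132k) loses 49.
Nimbus's own top route is Route 2 ($132k), but forcing Nimbus→Route 2 and reassigning the rest optimally gives only $546k — worse by 14.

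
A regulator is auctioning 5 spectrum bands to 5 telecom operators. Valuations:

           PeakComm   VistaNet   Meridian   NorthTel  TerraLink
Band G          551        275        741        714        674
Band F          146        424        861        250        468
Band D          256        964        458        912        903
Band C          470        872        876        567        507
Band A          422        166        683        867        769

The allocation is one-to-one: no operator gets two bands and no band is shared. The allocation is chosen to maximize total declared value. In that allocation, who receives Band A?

Optimal: PeakComm→Band G ($551M), VistaNet→Band C ($872M), Meridian→Band F ($861M), NorthTel→Band A ($867M), TerraLink→Band D ($903M) — total 551+872+861+867+903 = $4054M.
Row-greedy (each operator in turn takes its best remaining band) gives $3726M, worse by 328.
Next-best assignment: PeakComm→Band G, VistaNet→Band C, Meridian→Band F, NorthTel→Band D, TerraLink→Band A = $3965M.
Checked against all permutations: $4054M is optimal.
NorthTel's own top band is Band D ($912M), but forcing NorthTel→Band D and reassigning the rest optimally gives only $3965M — worse by 89.

NorthTel receives Band A.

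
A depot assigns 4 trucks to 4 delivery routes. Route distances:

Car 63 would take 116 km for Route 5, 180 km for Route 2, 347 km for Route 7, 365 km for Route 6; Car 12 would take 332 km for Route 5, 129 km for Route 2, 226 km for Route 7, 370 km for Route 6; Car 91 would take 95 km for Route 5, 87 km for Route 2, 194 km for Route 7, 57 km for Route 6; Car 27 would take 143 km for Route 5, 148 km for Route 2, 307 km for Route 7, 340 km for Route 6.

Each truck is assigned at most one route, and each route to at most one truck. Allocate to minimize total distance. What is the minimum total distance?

Minimum total: 547 km

Optimal: Car 63→Route 5 (116 km), Car 12→Route 7 (226 km), Car 91→Route 6 (57 km), Car 27→Route 2 (148 km) — total 116+226+57+148 = 547 km.
Next-best assignment: Car 63→Route 2, Car 12→Route 7, Car 91→Route 6, Car 27→Route 5 = 606 km.
Checked against all permutations: 547 km is optimal.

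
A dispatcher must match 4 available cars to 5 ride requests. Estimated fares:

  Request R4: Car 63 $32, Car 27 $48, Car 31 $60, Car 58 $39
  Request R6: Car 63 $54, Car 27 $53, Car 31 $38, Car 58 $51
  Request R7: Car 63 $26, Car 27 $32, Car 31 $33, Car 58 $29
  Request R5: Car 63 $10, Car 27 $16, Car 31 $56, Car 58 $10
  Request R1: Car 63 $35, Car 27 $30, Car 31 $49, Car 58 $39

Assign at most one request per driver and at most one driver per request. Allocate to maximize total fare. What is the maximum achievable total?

Maximum total: $197

Optimal: Car 63→Request R6 ($54), Car 27→Request R4 ($48), Car 31→Request R5 ($56), Car 58→Request R1 ($39) — total 54+48+56+39 = $197.
Max-entry greedy (repeatedly take the single best remaining cell) gives $185, worse by 12.
Next-best assignment: Car 63→Request R1, Car 27→Request R4, Car 31→Request R5, Car 58→Request R6 = $190.
Swapping Car 63↔Car 58 (Car 63→Request R1 $35, Car 58→Request R6 $51) loses 7.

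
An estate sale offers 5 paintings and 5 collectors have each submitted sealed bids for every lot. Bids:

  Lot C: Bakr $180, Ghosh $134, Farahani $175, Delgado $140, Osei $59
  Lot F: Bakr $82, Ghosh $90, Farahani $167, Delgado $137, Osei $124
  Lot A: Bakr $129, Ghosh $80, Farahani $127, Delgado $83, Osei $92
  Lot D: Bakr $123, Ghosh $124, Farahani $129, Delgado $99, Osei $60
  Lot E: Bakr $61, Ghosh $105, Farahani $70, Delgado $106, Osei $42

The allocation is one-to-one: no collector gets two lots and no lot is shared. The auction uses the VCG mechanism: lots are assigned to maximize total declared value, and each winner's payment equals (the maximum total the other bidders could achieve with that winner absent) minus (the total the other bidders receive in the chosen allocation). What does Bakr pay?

Bakr pays $40.

Efficient allocation: Bakr→Lot C ($180), Ghosh→Lot D ($124), Farahani→Lot F ($167), Delgado→Lot E ($106), Osei→Lot A ($92); total welfare W = $669.
Bakr receives Lot C at value $180, so the others get W − 180 = $489.
Without Bakr: best allocation of the remaining 4 bidders over all 5 lots is Ghosh→Lot D ($124), Farahani→Lot C ($175), Delgado→Lot E ($106), Osei→Lot F ($124), total $529.
VCG payment = (others' best without Bakr) − (others' welfare with Bakr) = 529 − 489 = $40.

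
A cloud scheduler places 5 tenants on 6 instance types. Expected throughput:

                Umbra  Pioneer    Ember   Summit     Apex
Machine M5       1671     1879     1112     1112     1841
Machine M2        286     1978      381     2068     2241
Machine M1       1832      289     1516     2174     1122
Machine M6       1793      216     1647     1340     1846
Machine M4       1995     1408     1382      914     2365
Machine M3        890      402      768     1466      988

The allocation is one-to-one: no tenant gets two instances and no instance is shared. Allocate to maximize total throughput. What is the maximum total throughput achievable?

Maximum total: 9936 ops/s

Optimal: Umbra→Machine M4 (1995 ops/s), Pioneer→Machine M5 (1879 ops/s), Ember→Machine M6 (1647 ops/s), Summit→Machine M1 (2174 ops/s), Apex→Machine M2 (2241 ops/s) — total 1995+1879+1647+2174+2241 = 9936 ops/s.
Column-greedy (each instance in turn goes to its best remaining tenant) gives 9469 ops/s, worse by 467.
Next-best assignment: Umbra→Machine M5, Pioneer→Machine M2, Ember→Machine M6, Summit→Machine M1, Apex→Machine M4 = 9835 ops/s.
Every other assignment is strictly worse.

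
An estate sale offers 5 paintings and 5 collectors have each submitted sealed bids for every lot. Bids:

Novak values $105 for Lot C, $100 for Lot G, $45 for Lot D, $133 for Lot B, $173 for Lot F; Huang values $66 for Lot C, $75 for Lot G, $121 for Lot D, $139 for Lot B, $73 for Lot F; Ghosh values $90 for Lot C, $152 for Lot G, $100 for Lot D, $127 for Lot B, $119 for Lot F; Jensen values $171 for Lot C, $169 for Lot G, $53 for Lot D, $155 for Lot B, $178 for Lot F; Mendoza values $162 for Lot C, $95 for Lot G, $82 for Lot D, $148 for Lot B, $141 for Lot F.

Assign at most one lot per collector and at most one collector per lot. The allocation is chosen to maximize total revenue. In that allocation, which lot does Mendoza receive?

Treat this as an assignment problem: match each collector to one lot.
Optimal: Novak→Lot F ($173), Huang→Lot D ($121), Ghosh→Lot G ($152), Jensen→Lot C ($171), Mendoza→Lot B ($148) — total 173+121+152+171+148 = $765.
Row-greedy (each collector in turn takes its best remaining lot) gives $717, worse by 48.
Next-best assignment: Novak→Lot F, Huang→Lot D, Ghosh→Lot G, Jensen→Lot B, Mendoza→Lot C = $763.
Swapping Mendoza↔Ghosh (Mendoza→Lot G $95, Ghosh→Lot B $127) loses 78.
Every other assignment is strictly worse.
Mendoza's own top lot is Lot C ($162), but forcing Mendoza→Lot C and reassigning the rest optimally gives only $763 — worse by 2.

Mendoza receives Lot B.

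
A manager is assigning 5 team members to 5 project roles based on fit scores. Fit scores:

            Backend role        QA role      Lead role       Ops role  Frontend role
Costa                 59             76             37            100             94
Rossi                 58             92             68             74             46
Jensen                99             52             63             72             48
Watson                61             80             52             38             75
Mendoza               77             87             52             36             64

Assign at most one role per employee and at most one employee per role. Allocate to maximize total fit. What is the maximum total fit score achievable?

This is a one-to-one assignment (maximum-weight bipartite matching).
Optimal: Costa→Ops role (100 pts), Rossi→Lead role (68 pts), Jensen→Backend role (99 pts), Watson→Frontend role (75 pts), Mendoza→QA role (87 pts) — total 100+68+99+75+87 = 429 pts.
Max-entry greedy (repeatedly take the single best remaining cell) gives 418 pts, worse by 11.
Next-best assignment: Costa→Ops role, Rossi→QA role, Jensen→Backend role, Watson→Frontend role, Mendoza→Lead role = 418 pts.

Maximum total: 429 pts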